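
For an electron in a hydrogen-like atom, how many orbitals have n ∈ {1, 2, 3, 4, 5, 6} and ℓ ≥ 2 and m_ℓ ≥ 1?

Work shell by shell — for each n, count the (ℓ, m_ℓ) pairs that satisfy ℓ ≥ 2 and m_ℓ ≥ 1:
n=3 → 2; n=4 → 5; n=5 → 9; n=6 → 14.
Total orbitals: 2 + 5 + 9 + 14 = 30.

30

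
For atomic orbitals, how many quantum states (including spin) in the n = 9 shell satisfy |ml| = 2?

28

Contributions: l=2 → 2; l=3 → 2; l=4 → 2; l=5 → 2; l=6 → 2; l=7 → 2; l=8 → 2.
Orbitals: 2 + 2 + 2 + 2 + 2 + 2 + 2 = 14. Each orbital carries two spin states, so 14 × 2 = 28 states.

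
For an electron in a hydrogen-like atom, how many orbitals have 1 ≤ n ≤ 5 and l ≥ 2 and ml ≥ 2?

Work shell by shell — for each n, count the (l, ml) pairs that satisfy l ≥ 2 and ml ≥ 2:
n=3 → 1; n=4 → 3; n=5 → 6.
Total orbitals: 1 + 3 + 6 = 10.

10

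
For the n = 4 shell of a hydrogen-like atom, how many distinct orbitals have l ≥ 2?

Contributions: l=2 → 5; l=3 → 7.
Total orbitals: 5 + 7 = 12.

12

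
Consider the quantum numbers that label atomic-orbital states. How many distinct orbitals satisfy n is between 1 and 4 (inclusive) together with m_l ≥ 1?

10

Treat each shell separately and count matching orbitals:
n=2 → 1; n=3 → 3; n=4 → 6.
Total orbitals: 1 + 3 + 6 = 10.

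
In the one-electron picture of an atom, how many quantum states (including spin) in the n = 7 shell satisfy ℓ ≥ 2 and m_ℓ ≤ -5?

6

With n = 7 the allowed ℓ are 0, 1, …, 6.
Contributions: ℓ=5 → 1; ℓ=6 → 2.
Orbitals: 1 + 2 = 3. Each orbital carries two spin states, so 3 × 2 = 6 states.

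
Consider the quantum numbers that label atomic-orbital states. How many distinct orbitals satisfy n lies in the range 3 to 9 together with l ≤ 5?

194

Work shell by shell — for each n, count the (l, ml) pairs that satisfy l ≤ 5:
n=3 → 9; n=4 → 16; n=5 → 25; n=6 → 36; n=7 → 36; n=8 → 36; n=9 → 36.
Total orbitals: 9 + 16 + 25 + 36 + 36 + 36 + 36 = 194.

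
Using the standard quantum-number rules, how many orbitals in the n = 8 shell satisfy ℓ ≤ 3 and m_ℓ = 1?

3

For n = 8, ℓ ranges over 0 … 7.
Per ℓ-value: ℓ=1 → 1; ℓ=2 → 1; ℓ=3 → 1.
Total orbitals: 1 + 1 + 1 = 3.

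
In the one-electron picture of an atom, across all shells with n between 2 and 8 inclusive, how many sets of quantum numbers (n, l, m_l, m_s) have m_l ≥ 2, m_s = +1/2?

Work shell by shell — for each n, count the (l, m_l) pairs that satisfy m_l ≥ 2:
n=3 → 1; n=4 → 3; n=5 → 6; n=6 → 10; n=7 → 15; n=8 → 21.
Orbitals: 1 + 3 + 6 + 10 + 15 + 21 = 56. With m_s fixed to +1/2 there is one state per orbital, so 56 states.

56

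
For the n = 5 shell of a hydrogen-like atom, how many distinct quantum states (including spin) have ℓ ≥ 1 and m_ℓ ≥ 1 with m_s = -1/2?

10

For n = 5, ℓ ranges over 0 … 4.
Contributions: ℓ=1 → 1; ℓ=2 → 2; ℓ=3 → 3; ℓ=4 → 4.
Orbitals: 1 + 2 + 3 + 4 = 10. With m_s fixed to a single value there is one state per orbital, giving 10 states.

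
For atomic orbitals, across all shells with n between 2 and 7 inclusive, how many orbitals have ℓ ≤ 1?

24

Treat each shell separately and count matching orbitals:
n=2 → 4; n=3 → 4; n=4 → 4; n=5 → 4; n=6 → 4; n=7 → 4.
Total orbitals: 4 + 4 + 4 + 4 + 4 + 4 = 24.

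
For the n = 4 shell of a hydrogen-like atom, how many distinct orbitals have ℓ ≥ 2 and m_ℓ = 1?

2

The (ℓ, m_ℓ) pairs meeting ℓ ≥ 2 and m_ℓ = 1 give: ℓ=2 → 1; ℓ=3 → 1.
Total orbitals: 1 + 1 = 2.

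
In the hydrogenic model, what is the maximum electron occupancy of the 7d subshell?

A subshell with ℓ = 2 has 2ℓ+1 = 5 orbitals, each holding 2 electrons (spin ±1/2), so 5 × 2 = 10.

10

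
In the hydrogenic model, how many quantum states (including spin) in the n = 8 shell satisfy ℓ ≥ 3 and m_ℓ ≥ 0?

The (ℓ, m_ℓ) pairs meeting ℓ ≥ 3 and m_ℓ ≥ 0 give: ℓ=3 → 4; ℓ=4 → 5; ℓ=5 → 6; ℓ=6 → 7; ℓ=7 → 8.
Orbitals: 4 + 5 + 6 + 7 + 8 = 30. Each orbital carries two spin states, so 30 × 2 = 60 states.

60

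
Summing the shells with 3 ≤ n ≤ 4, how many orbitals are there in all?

25

Shell n has n² orbitals: 3²=9 + 4²=16 = 25 orbitals.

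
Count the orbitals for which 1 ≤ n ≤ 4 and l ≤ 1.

13

Per-shell orbital counts meeting the constraint:
n=1 → 1; n=2 → 4; n=3 → 4; n=4 → 4.
Total orbitals: 1 + 4 + 4 + 4 = 13.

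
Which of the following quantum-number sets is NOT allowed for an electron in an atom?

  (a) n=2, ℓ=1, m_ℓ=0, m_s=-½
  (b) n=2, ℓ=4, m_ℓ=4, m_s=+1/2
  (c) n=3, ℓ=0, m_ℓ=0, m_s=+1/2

(b)

(b) has ℓ = 4 ≥ n = 2, violating 0 ≤ ℓ ≤ n−1.
The remaining sets (a), (c) satisfy all four rules.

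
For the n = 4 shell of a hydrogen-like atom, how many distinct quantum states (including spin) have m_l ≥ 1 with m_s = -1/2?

Go through l = 0, …, 3 (the values permitted for n = 4).
Orbitals with m_l ≥ 1, by l: l=1 → 1; l=2 → 2; l=3 → 3.
Orbitals: 1 + 2 + 3 = 6. With m_s fixed to a single value there is one state per orbital, giving 6 states.

6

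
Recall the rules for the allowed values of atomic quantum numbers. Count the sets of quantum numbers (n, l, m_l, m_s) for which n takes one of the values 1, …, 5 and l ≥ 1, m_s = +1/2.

Per-shell orbital counts meeting the constraint:
n=2 → 3; n=3 → 8; n=4 → 15; n=5 → 24.
Orbitals: 3 + 8 + 15 + 24 = 50. With m_s fixed to +1/2 there is one state per orbital, so 50 states.

50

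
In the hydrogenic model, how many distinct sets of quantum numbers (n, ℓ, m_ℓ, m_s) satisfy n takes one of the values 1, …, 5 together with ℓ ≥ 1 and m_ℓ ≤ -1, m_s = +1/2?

20

Count contributing orbitals for each principal shell:
n=2 → 1; n=3 → 3; n=4 → 6; n=5 → 10.
Orbitals: 1 + 3 + 6 + 10 = 20. With m_s fixed to +1/2 there is one state per orbital, so 20 states.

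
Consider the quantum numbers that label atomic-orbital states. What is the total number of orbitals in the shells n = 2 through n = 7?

Shell n has n² orbitals: 2²=4 + 3²=9 + 4²=16 + 5²=25 + 6²=36 + 7²=49 = 139 orbitals.

139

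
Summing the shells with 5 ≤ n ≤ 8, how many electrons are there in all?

348

Shell n has n² orbitals: 5²=25 + 6²=36 + 7²=49 + 8²=64 = 174 orbitals.
Two spin states per orbital: 2 × 174 = 348 electrons.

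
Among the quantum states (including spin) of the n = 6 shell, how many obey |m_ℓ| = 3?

12

Go through ℓ = 0, …, 5 (the values permitted for n = 6).
Per ℓ-value: ℓ=3 → 2; ℓ=4 → 2; ℓ=5 → 2.
Orbitals: 2 + 2 + 2 = 6. Each orbital carries two spin states, so 6 × 2 = 12 states.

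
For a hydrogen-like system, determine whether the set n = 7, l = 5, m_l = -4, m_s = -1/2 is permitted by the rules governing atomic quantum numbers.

n = 7 is a positive integer. l = 5 satisfies 0 ≤ l ≤ n−1 = 6. m_l = -4 lies in the range −l … +l (here −5 … 5). m_s = -1/2 is one of ±1/2.
All four constraints are satisfied.

Allowed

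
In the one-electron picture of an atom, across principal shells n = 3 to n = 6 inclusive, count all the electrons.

172

Shell n has n² orbitals: 3²=9 + 4²=16 + 5²=25 + 6²=36 = 86 orbitals.
Two spin states per orbital: 2 × 86 = 172 electrons.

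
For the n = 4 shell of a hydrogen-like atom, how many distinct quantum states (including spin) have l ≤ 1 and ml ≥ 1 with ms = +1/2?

1

The n = 4 shell has l = 0 through 3; check each.
Orbitals with l ≤ 1 and ml ≥ 1, by l: l=1 → 1.
Orbitals: 1. With ms fixed to a single value there is one state per orbital, giving 1 state.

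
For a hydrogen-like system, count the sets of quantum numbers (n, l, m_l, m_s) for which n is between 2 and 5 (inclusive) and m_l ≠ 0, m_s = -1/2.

Go shell by shell, enumerating (l, m_l) with m_l ≠ 0:
n=2 → 2; n=3 → 6; n=4 → 12; n=5 → 20.
Orbitals: 2 + 6 + 12 + 20 = 40. With m_s fixed to -1/2 there is one state per orbital, so 40 states.

40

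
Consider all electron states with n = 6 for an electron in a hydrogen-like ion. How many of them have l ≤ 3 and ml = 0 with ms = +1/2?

4

The (l, ml) pairs meeting l ≤ 3 and ml = 0 give: l=0 → 1; l=1 → 1; l=2 → 1; l=3 → 1.
Orbitals: 1 + 1 + 1 + 1 = 4. With ms fixed to a single value there is one state per orbital, giving 4 states.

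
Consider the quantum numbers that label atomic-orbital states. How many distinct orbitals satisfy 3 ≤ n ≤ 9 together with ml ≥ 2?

Count contributing orbitals for each principal shell:
n=3 → 1; n=4 → 3; n=5 → 6; n=6 → 10; n=7 → 15; n=8 → 21; n=9 → 28.
Total orbitals: 1 + 3 + 6 + 10 + 15 + 21 + 28 = 84.

84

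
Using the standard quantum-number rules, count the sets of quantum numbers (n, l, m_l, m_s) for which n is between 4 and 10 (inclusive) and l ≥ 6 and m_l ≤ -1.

Treat each shell separately and count matching orbitals:
n=7 → 6; n=8 → 13; n=9 → 21; n=10 → 30.
Orbitals: 6 + 13 + 21 + 30 = 70. Including both spin states (m_s = ±1/2) gives 2 × 70 = 140 states.

140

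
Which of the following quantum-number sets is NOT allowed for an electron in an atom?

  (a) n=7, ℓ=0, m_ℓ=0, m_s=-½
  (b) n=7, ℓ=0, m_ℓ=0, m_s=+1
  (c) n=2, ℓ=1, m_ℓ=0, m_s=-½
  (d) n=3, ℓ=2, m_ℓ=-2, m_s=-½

(b) has m_s = +1, but an electron's spin must be ±1/2.
The remaining sets (a), (c), (d) satisfy all four rules.

(b)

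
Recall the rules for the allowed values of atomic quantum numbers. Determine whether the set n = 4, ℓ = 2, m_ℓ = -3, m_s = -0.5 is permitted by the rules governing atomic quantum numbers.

No

The magnetic quantum number must satisfy −ℓ ≤ m_ℓ ≤ ℓ. With ℓ = 2, m_ℓ can only be -2, -1, 0, 1, 2, so m_ℓ = -3 is forbidden.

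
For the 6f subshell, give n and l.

n = 6, l = 3

The leading integer gives n = 6; the letter 'f' means l = 3.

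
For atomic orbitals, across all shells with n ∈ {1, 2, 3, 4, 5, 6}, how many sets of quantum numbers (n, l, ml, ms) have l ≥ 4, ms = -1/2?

Per-shell orbital counts meeting the constraint:
n=5 → 9; n=6 → 20.
Orbitals: 9 + 20 = 29. With ms fixed to -1/2 there is one state per orbital, so 29 states.

29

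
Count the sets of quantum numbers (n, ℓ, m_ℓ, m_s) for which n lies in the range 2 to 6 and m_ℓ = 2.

20

Work shell by shell — for each n, count the (ℓ, m_ℓ) pairs that satisfy m_ℓ = 2:
n=3 → 1; n=4 → 2; n=5 → 3; n=6 → 4.
Orbitals: 1 + 2 + 3 + 4 = 10. Including both spin states (m_s = ±1/2) gives 2 × 10 = 20 states.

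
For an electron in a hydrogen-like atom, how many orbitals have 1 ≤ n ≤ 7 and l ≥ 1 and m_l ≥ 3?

20

Per-shell orbital counts meeting the constraint:
n=4 → 1; n=5 → 3; n=6 → 6; n=7 → 10.
Total orbitals: 1 + 3 + 6 + 10 = 20.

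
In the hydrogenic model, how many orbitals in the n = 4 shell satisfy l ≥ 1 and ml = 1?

3

For n = 4, l ranges over 0 … 3.
Contributions: l=1 → 1; l=2 → 1; l=3 → 1.
Total orbitals: 1 + 1 + 1 = 3.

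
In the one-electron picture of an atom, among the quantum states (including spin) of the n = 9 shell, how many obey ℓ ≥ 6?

90

The n = 9 shell has ℓ = 0 through 8; check each.
Contributions: ℓ=6 → 13; ℓ=7 → 15; ℓ=8 → 17.
Orbitals: 13 + 15 + 17 = 45. Each orbital carries two spin states, so 45 × 2 = 90 states.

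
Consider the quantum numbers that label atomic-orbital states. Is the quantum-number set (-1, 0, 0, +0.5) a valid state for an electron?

No

The principal quantum number must be a positive integer (n ≥ 1), but here n = -1.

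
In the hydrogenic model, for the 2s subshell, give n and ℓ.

The leading integer gives n = 2; the letter 's' means ℓ = 0.

n = 2, ℓ = 0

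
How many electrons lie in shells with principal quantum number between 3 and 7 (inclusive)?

270

Shell n has n² orbitals: 3²=9 + 4²=16 + 5²=25 + 6²=36 + 7²=49 = 135 orbitals.
Two spin states per orbital: 2 × 135 = 270 electrons.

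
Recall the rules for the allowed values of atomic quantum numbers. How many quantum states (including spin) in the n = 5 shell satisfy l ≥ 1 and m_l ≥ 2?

12

Orbitals with l ≥ 1 and m_l ≥ 2, by l: l=2 → 1; l=3 → 2; l=4 → 3.
Orbitals: 1 + 2 + 3 = 6. Each orbital carries two spin states, so 6 × 2 = 12 states.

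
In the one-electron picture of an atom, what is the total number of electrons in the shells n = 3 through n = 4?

50

Shell n has n² orbitals: 3²=9 + 4²=16 = 25 orbitals.
Two spin states per orbital: 2 × 25 = 50 electrons.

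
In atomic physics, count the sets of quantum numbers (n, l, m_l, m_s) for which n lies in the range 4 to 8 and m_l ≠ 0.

320

Treat each shell separately and count matching orbitals:
n=4 → 12; n=5 → 20; n=6 → 30; n=7 → 42; n=8 → 56.
Orbitals: 12 + 20 + 30 + 42 + 56 = 160. Including both spin states (m_s = ±1/2) gives 2 × 160 = 320 states.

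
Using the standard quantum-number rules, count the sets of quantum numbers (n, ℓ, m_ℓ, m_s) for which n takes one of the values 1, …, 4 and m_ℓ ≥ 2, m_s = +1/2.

Count contributing orbitals for each principal shell:
n=3 → 1; n=4 → 3.
Orbitals: 1 + 3 = 4. With m_s fixed to +1/2 there is one state per orbital, so 4 states.

4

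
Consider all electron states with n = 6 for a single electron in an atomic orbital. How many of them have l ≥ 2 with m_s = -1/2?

32

With n = 6 the allowed l are 0, 1, …, 5.
Orbitals with l ≥ 2, by l: l=2 → 5; l=3 → 7; l=4 → 9; l=5 → 11.
Orbitals: 5 + 7 + 9 + 11 = 32. With m_s fixed to a single value there is one state per orbital, giving 32 states.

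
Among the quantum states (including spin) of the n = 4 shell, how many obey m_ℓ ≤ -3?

Go through ℓ = 0, …, 3 (the values permitted for n = 4).
The (ℓ, m_ℓ) pairs meeting m_ℓ ≤ -3 give: ℓ=3 → 1.
Orbitals: 1. Each orbital carries two spin states, so 1 × 2 = 2 states.

2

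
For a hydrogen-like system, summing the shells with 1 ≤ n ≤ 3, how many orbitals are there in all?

14

Shell n has n² orbitals: 1²=1 + 2²=4 + 3²=9 = 14 orbitals.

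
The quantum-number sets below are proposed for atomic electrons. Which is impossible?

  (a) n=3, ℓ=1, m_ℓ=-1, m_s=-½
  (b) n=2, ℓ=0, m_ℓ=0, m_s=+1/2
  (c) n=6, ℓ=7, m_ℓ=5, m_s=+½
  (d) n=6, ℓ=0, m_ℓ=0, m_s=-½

(c)

(c) has ℓ = 7 ≥ n = 6, violating 0 ≤ ℓ ≤ n−1.
The remaining sets (a), (b), (d) satisfy all four rules.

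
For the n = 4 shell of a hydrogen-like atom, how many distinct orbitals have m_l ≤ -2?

Contributions: l=2 → 1; l=3 → 2.
Total orbitals: 1 + 2 = 3.

3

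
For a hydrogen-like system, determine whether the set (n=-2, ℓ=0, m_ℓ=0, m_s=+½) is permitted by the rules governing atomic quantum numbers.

The principal quantum number must be a positive integer (n ≥ 1), but here n = -2.

No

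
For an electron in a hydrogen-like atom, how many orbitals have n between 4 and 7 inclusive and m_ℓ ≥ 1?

For each n in the range, tally the orbitals obeying m_ℓ ≥ 1:
n=4 → 6; n=5 → 10; n=6 → 15; n=7 → 21.
Total orbitals: 6 + 10 + 15 + 21 = 52.

52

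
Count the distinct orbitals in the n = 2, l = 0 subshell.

1

A subshell has 2l+1 orbitals; with l = 0, that's 1.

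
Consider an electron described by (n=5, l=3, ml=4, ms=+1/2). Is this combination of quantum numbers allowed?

The magnetic quantum number must satisfy −l ≤ ml ≤ l. With l = 3, ml can only be -3, -2, -1, 0, 1, 2, 3, so ml = 4 is forbidden.

Not allowed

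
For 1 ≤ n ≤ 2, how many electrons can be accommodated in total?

10

Total orbitals = 1² + 2² = 5. Doubling for spin gives 10 electrons.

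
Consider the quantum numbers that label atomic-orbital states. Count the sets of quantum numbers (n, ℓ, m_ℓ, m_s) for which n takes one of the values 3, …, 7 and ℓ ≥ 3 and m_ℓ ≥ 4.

20

For each n in the range, tally the orbitals obeying ℓ ≥ 3 and m_ℓ ≥ 4:
n=5 → 1; n=6 → 3; n=7 → 6.
Orbitals: 1 + 3 + 6 = 10. Including both spin states (m_s = ±1/2) gives 2 × 10 = 20 states.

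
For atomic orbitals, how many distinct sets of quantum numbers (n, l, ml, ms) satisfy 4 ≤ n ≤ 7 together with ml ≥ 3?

40

Work shell by shell — for each n, count the (l, ml) pairs that satisfy ml ≥ 3:
n=4 → 1; n=5 → 3; n=6 → 6; n=7 → 10.
Orbitals: 1 + 3 + 6 + 10 = 20. Including both spin states (ms = ±1/2) gives 2 × 20 = 40 states.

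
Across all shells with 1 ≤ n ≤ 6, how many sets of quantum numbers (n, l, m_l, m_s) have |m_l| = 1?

60

For each n in the range, tally the orbitals obeying |m_l| = 1:
n=2 → 2; n=3 → 4; n=4 → 6; n=5 → 8; n=6 → 10.
Orbitals: 2 + 4 + 6 + 8 + 10 = 30. Including both spin states (m_s = ±1/2) gives 2 × 30 = 60 states.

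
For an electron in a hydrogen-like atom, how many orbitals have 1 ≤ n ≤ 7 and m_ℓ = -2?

Go shell by shell, enumerating (ℓ, m_ℓ) with m_ℓ = -2:
n=3 → 1; n=4 → 2; n=5 → 3; n=6 → 4; n=7 → 5.
Total orbitals: 1 + 2 + 3 + 4 + 5 = 15.

15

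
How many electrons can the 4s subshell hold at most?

2

A subshell with l = 0 has 2l+1 = 1 orbital, each holding 2 electrons (spin ±1/2), so 1 × 2 = 2.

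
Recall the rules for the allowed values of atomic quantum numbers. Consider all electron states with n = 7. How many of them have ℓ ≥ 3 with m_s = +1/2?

40

The n = 7 shell has ℓ = 0 through 6; check each.
Orbitals with ℓ ≥ 3, by ℓ: ℓ=3 → 7; ℓ=4 → 9; ℓ=5 → 11; ℓ=6 → 13.
Orbitals: 7 + 9 + 11 + 13 = 40. With m_s fixed to a single value there is one state per orbital, giving 40 states.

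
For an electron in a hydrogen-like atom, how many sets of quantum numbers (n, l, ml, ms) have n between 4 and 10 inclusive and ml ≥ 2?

238

Count contributing orbitals for each principal shell:
n=4 → 3; n=5 → 6; n=6 → 10; n=7 → 15; n=8 → 21; n=9 → 28; n=10 → 36.
Orbitals: 3 + 6 + 10 + 15 + 21 + 28 + 36 = 119. Including both spin states (ms = ±1/2) gives 2 × 119 = 238 states.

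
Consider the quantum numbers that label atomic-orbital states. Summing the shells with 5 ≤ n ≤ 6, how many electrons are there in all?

122

Shell n has n² orbitals: 5²=25 + 6²=36 = 61 orbitals.
Two spin states per orbital: 2 × 61 = 122 electrons.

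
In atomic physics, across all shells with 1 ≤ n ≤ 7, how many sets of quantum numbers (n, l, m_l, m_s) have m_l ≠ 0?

224

Work shell by shell — for each n, count the (l, m_l) pairs that satisfy m_l ≠ 0:
n=2 → 2; n=3 → 6; n=4 → 12; n=5 → 20; n=6 → 30; n=7 → 42.
Orbitals: 2 + 6 + 12 + 20 + 30 + 42 = 112. Including both spin states (m_s = ±1/2) gives 2 × 112 = 224 states.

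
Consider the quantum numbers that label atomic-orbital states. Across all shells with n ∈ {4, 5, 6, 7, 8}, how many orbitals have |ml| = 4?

Count contributing orbitals for each principal shell:
n=5 → 2; n=6 → 4; n=7 → 6; n=8 → 8.
Total orbitals: 2 + 4 + 6 + 8 = 20.

20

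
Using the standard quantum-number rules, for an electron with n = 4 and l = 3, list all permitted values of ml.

-3, -2, -1, 0, 1, 2, 3

ml takes every integer from −l to +l. With l = 3 that gives the 7 values -3, -2, -1, 0, 1, 2, 3.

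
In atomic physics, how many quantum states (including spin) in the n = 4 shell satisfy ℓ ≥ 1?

The n = 4 shell has ℓ = 0 through 3; check each.
Per ℓ-value: ℓ=1 → 3; ℓ=2 → 5; ℓ=3 → 7.
Orbitals: 3 + 5 + 7 = 15. Each orbital carries two spin states, so 15 × 2 = 30 states.

30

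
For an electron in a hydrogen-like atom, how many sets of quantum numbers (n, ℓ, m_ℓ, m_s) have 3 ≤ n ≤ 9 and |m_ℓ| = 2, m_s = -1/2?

56

Work shell by shell — for each n, count the (ℓ, m_ℓ) pairs that satisfy |m_ℓ| = 2:
n=3 → 2; n=4 → 4; n=5 → 6; n=6 → 8; n=7 → 10; n=8 → 12; n=9 → 14.
Orbitals: 2 + 4 + 6 + 8 + 10 + 12 + 14 = 56. With m_s fixed to -1/2 there is one state per orbital, so 56 states.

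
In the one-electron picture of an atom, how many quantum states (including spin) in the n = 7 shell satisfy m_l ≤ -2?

Orbitals with m_l ≤ -2, by l: l=2 → 1; l=3 → 2; l=4 → 3; l=5 → 4; l=6 → 5.
Orbitals: 1 + 2 + 3 + 4 + 5 = 15. Each orbital carries two spin states, so 15 × 2 = 30 states.

30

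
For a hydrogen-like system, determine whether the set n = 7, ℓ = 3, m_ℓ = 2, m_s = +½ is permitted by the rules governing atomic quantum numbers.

Valid

n = 7 is a positive integer. ℓ = 3 satisfies 0 ≤ ℓ ≤ n−1 = 6. m_ℓ = 2 lies in the range −ℓ … +ℓ (here −3 … 3). m_s = +1/2 is one of ±1/2.
All four constraints are satisfied.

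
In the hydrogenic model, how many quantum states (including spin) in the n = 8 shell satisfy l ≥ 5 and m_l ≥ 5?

12

Orbitals with l ≥ 5 and m_l ≥ 5, by l: l=5 → 1; l=6 → 2; l=7 → 3.
Orbitals: 1 + 2 + 3 = 6. Each orbital carries two spin states, so 6 × 2 = 12 states.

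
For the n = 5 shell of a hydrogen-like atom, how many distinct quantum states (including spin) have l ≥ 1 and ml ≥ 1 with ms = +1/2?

10

Go through l = 0, …, 4 (the values permitted for n = 5).
The (l, ml) pairs meeting l ≥ 1 and ml ≥ 1 give: l=1 → 1; l=2 → 2; l=3 → 3; l=4 → 4.
Orbitals: 1 + 2 + 3 + 4 = 10. With ms fixed to a single value there is one state per orbital, giving 10 states.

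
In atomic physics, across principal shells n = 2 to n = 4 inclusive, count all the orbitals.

29

Shell n has n² orbitals: 2²=4 + 3²=9 + 4²=16 = 29 orbitals.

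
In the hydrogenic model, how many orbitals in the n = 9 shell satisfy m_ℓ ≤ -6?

Orbitals with m_ℓ ≤ -6, by ℓ: ℓ=6 → 1; ℓ=7 → 2; ℓ=8 → 3.
Total orbitals: 1 + 2 + 3 = 6.

6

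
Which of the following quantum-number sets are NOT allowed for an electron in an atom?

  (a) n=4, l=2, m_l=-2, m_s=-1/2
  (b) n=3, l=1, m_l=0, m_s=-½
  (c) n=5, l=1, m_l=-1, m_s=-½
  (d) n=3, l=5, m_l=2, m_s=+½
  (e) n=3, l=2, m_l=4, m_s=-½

(d) has l = 5 ≥ n = 3, violating 0 ≤ l ≤ n−1.
(e) has |m_l| = 4 > l = 2, violating −l ≤ m_l ≤ l.
The remaining sets (a), (b), (c) satisfy all four rules.

(d) and (e)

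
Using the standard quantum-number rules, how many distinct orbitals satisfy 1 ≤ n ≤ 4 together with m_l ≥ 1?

Work shell by shell — for each n, count the (l, m_l) pairs that satisfy m_l ≥ 1:
n=2 → 1; n=3 → 3; n=4 → 6.
Total orbitals: 1 + 3 + 6 = 10.

10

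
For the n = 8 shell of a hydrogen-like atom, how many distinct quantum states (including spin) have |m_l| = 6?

Per l-value: l=6 → 2; l=7 → 2.
Orbitals: 2 + 2 = 4. Each orbital carries two spin states, so 4 × 2 = 8 states.

8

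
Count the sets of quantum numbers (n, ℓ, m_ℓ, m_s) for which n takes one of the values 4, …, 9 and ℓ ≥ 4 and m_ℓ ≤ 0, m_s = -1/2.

95

Per-shell orbital counts meeting the constraint:
n=5 → 5; n=6 → 11; n=7 → 18; n=8 → 26; n=9 → 35.
Orbitals: 5 + 11 + 18 + 26 + 35 = 95. With m_s fixed to -1/2 there is one state per orbital, so 95 states.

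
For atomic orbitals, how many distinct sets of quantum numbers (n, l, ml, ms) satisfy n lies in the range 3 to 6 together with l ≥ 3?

Go shell by shell, enumerating (l, ml) with l ≥ 3:
n=4 → 7; n=5 → 16; n=6 → 27.
Orbitals: 7 + 16 + 27 = 50. Including both spin states (ms = ±1/2) gives 2 × 50 = 100 states.

100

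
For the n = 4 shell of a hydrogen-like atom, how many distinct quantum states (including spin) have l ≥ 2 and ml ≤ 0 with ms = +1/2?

For n = 4, l ranges over 0 … 3.
The (l, ml) pairs meeting l ≥ 2 and ml ≤ 0 give: l=2 → 3; l=3 → 4.
Orbitals: 3 + 4 = 7. With ms fixed to a single value there is one state per orbital, giving 7 states.

7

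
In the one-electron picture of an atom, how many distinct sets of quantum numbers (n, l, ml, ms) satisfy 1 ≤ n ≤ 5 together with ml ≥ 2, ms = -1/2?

10

Go shell by shell, enumerating (l, ml) with ml ≥ 2:
n=3 → 1; n=4 → 3; n=5 → 6.
Orbitals: 1 + 3 + 6 = 10. With ms fixed to -1/2 there is one state per orbital, so 10 states.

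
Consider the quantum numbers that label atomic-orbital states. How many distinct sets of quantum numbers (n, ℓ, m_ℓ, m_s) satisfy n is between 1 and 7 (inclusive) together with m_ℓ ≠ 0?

Go shell by shell, enumerating (ℓ, m_ℓ) with m_ℓ ≠ 0:
n=2 → 2; n=3 → 6; n=4 → 12; n=5 → 20; n=6 → 30; n=7 → 42.
Orbitals: 2 + 6 + 12 + 20 + 30 + 42 = 112. Including both spin states (m_s = ±1/2) gives 2 × 112 = 224 states.

224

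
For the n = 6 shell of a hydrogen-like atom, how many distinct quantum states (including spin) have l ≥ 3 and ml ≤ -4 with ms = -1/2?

With n = 6 the allowed l are 0, 1, …, 5.
Contributions: l=4 → 1; l=5 → 2.
Orbitals: 1 + 2 = 3. With ms fixed to a single value there is one state per orbital, giving 3 states.

3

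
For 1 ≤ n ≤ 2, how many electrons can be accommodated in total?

Total orbitals = 1² + 2² = 5. Doubling for spin gives 10 electrons.

10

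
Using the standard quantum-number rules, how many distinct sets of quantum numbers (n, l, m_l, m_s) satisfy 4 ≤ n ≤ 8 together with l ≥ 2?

340

For each n in the range, tally the orbitals obeying l ≥ 2:
n=4 → 12; n=5 → 21; n=6 → 32; n=7 → 45; n=8 → 60.
Orbitals: 12 + 21 + 32 + 45 + 60 = 170. Including both spin states (m_s = ±1/2) gives 2 × 170 = 340 states.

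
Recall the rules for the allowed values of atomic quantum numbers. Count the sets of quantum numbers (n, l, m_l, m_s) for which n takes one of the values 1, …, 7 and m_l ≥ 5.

8

For each n in the range, tally the orbitals obeying m_l ≥ 5:
n=6 → 1; n=7 → 3.
Orbitals: 1 + 3 = 4. Including both spin states (m_s = ±1/2) gives 2 × 4 = 8 states.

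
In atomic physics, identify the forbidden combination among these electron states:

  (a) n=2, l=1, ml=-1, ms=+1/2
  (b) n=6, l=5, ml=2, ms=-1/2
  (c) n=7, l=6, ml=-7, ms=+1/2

(c)

(c) has |ml| = 7 > l = 6, violating −l ≤ ml ≤ l.
The remaining sets (a), (b) satisfy all four rules.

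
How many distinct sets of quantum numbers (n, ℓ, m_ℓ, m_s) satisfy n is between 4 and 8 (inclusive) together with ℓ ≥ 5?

148

Go shell by shell, enumerating (ℓ, m_ℓ) with ℓ ≥ 5:
n=6 → 11; n=7 → 24; n=8 → 39.
Orbitals: 11 + 24 + 39 = 74. Including both spin states (m_s = ±1/2) gives 2 × 74 = 148 states.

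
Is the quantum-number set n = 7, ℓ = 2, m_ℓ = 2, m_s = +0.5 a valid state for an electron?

n = 7 is a positive integer. ℓ = 2 satisfies 0 ≤ ℓ ≤ n−1 = 6. m_ℓ = 2 lies in the range −ℓ … +ℓ (here −2 … 2). m_s = +1/2 is one of ±1/2.
All four constraints are satisfied.

Yes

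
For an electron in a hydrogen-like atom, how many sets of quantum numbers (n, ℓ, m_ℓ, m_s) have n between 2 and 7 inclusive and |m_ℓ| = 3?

40

Treat each shell separately and count matching orbitals:
n=4 → 2; n=5 → 4; n=6 → 6; n=7 → 8.
Orbitals: 2 + 4 + 6 + 8 = 20. Including both spin states (m_s = ±1/2) gives 2 × 20 = 40 states.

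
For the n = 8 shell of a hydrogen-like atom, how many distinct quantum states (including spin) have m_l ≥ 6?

Per l-value: l=6 → 1; l=7 → 2.
Orbitals: 1 + 2 = 3. Each orbital carries two spin states, so 3 × 2 = 6 states.

6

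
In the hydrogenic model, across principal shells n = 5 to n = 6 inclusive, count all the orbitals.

Shell n has n² orbitals: 5²=25 + 6²=36 = 61 orbitals.

61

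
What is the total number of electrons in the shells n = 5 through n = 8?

Shell n has n² orbitals: 5²=25 + 6²=36 + 7²=49 + 8²=64 = 174 orbitals.
Two spin states per orbital: 2 × 174 = 348 electrons.

348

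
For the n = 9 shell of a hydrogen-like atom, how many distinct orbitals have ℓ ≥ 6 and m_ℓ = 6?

3

For n = 9, ℓ ranges over 0 … 8.
Contributions: ℓ=6 → 1; ℓ=7 → 1; ℓ=8 → 1.
Total orbitals: 1 + 1 + 1 = 3.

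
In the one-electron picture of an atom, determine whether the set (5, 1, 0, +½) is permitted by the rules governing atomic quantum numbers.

n = 5 is a positive integer. l = 1 satisfies 0 ≤ l ≤ n−1 = 4. ml = 0 lies in the range −l … +l (here −1 … 1). ms = +1/2 is one of ±1/2.
All four constraints are satisfied.

Valid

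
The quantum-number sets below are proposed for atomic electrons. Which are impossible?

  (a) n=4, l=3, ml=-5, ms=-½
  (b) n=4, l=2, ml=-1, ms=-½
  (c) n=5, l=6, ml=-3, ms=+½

(a) has |ml| = 5 > l = 3, violating −l ≤ ml ≤ l.
(c) has l = 6 ≥ n = 5, violating 0 ≤ l ≤ n−1.
The remaining set (b) satisfies all four rules.

(a) and (c)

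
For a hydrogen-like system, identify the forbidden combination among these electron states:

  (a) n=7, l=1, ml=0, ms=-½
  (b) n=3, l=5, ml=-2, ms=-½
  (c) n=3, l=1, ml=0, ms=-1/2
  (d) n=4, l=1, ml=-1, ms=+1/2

(b) has l = 5 ≥ n = 3, violating 0 ≤ l ≤ n−1.
The remaining sets (a), (c), (d) satisfy all four rules.

(b)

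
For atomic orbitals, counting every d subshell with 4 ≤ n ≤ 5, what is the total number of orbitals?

A d subshell (l = 2) exists for every n ≥ 3, so shells n = 4, 5 each contribute one — 2 subshells.
Since each d subshell has 2·2+1 = 5 orbitals, the total is 2 × 5 = 10.

10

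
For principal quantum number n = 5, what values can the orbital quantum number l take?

l is an integer with 0 ≤ l ≤ n−1, so for n = 5: l = 0, 1, 2, 3, 4.

0, 1, 2, 3, 4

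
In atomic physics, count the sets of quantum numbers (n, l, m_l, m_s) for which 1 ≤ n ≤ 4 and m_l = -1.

Count contributing orbitals for each principal shell:
n=2 → 1; n=3 → 2; n=4 → 3.
Orbitals: 1 + 2 + 3 = 6. Including both spin states (m_s = ±1/2) gives 2 × 6 = 12 states.

12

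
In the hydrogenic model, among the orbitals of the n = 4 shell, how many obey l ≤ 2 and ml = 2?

1

Contributions: l=2 → 1.
Total orbitals: 1.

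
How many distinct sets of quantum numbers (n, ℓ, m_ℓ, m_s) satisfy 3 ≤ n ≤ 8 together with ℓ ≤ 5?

316

Work shell by shell — for each n, count the (ℓ, m_ℓ) pairs that satisfy ℓ ≤ 5:
n=3 → 9; n=4 → 16; n=5 → 25; n=6 → 36; n=7 → 36; n=8 → 36.
Orbitals: 9 + 16 + 25 + 36 + 36 + 36 = 158. Including both spin states (m_s = ±1/2) gives 2 × 158 = 316 states.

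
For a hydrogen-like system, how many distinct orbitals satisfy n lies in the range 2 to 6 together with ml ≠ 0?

Work shell by shell — for each n, count the (l, ml) pairs that satisfy ml ≠ 0:
n=2 → 2; n=3 → 6; n=4 → 12; n=5 → 20; n=6 → 30.
Total orbitals: 2 + 6 + 12 + 20 + 30 = 70.

70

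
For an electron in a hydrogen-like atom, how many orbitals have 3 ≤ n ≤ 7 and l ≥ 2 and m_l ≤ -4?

Treat each shell separately and count matching orbitals:
n=5 → 1; n=6 → 3; n=7 → 6.
Total orbitals: 1 + 3 + 6 = 10.

10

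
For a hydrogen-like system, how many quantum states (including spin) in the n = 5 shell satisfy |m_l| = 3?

8

Go through l = 0, …, 4 (the values permitted for n = 5).
Orbitals with |m_l| = 3, by l: l=3 → 2; l=4 → 2.
Orbitals: 2 + 2 = 4. Each orbital carries two spin states, so 4 × 2 = 8 states.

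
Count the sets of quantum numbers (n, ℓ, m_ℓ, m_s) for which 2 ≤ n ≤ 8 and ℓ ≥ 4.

Go shell by shell, enumerating (ℓ, m_ℓ) with ℓ ≥ 4:
n=5 → 9; n=6 → 20; n=7 → 33; n=8 → 48.
Orbitals: 9 + 20 + 33 + 48 = 110. Including both spin states (m_s = ±1/2) gives 2 × 110 = 220 states.

220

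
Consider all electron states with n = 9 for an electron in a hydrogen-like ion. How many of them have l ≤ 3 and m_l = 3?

Go through l = 0, …, 8 (the values permitted for n = 9).
Orbitals with l ≤ 3 and m_l = 3, by l: l=3 → 1.
Orbitals: 1. Each orbital carries two spin states, so 1 × 2 = 2 states.

2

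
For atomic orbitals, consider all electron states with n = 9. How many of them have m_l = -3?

With n = 9 the allowed l are 0, 1, …, 8.
Contributions: l=3 → 1; l=4 → 1; l=5 → 1; l=6 → 1; l=7 → 1; l=8 → 1.
Orbitals: 1 + 1 + 1 + 1 + 1 + 1 = 6. Each orbital carries two spin states, so 6 × 2 = 12 states.

12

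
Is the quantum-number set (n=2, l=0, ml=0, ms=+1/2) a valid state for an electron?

Yes

n = 2 is a positive integer. l = 0 satisfies 0 ≤ l ≤ n−1 = 1. ml = 0 lies in the range −l … +l (here 0). ms = +1/2 is one of ±1/2.
All four constraints are satisfied.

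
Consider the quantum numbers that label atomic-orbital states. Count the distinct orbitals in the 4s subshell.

1

A subshell has 2ℓ+1 orbitals; with ℓ = 0, that's 1.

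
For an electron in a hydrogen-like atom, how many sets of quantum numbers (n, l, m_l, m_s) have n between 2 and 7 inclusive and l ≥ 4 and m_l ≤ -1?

56

Work shell by shell — for each n, count the (l, m_l) pairs that satisfy l ≥ 4 and m_l ≤ -1:
n=5 → 4; n=6 → 9; n=7 → 15.
Orbitals: 4 + 9 + 15 = 28. Including both spin states (m_s = ±1/2) gives 2 × 28 = 56 states.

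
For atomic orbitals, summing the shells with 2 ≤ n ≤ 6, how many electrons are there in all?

180

Shell n has n² orbitals: 2²=4 + 3²=9 + 4²=16 + 5²=25 + 6²=36 = 90 orbitals.
Two spin states per orbital: 2 × 90 = 180 electrons.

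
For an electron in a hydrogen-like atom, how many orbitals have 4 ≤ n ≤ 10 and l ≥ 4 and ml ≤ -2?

98

Go shell by shell, enumerating (l, ml) with l ≥ 4 and ml ≤ -2:
n=5 → 3; n=6 → 7; n=7 → 12; n=8 → 18; n=9 → 25; n=10 → 33.
Total orbitals: 3 + 7 + 12 + 18 + 25 + 33 = 98.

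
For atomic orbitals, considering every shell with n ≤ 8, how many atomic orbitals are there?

Total orbitals = 1² + 2² + 3² + 4² + 5² + 6² + 7² + 8² = 204.

204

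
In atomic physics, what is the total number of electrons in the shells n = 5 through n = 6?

122

Shell n has n² orbitals: 5²=25 + 6²=36 = 61 orbitals.
Two spin states per orbital: 2 × 61 = 122 electrons.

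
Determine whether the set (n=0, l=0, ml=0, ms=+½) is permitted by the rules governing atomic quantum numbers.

The principal quantum number must be a positive integer (n ≥ 1), but here n = 0.

Invalid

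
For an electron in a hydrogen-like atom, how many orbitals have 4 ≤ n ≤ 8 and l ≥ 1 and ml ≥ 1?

80

For each n in the range, tally the orbitals obeying l ≥ 1 and ml ≥ 1:
n=4 → 6; n=5 → 10; n=6 → 15; n=7 → 21; n=8 → 28.
Total orbitals: 6 + 10 + 15 + 21 + 28 = 80.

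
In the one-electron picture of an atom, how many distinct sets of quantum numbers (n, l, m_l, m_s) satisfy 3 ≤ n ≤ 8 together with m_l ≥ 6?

8

Work shell by shell — for each n, count the (l, m_l) pairs that satisfy m_l ≥ 6:
n=7 → 1; n=8 → 3.
Orbitals: 1 + 3 = 4. Including both spin states (m_s = ±1/2) gives 2 × 4 = 8 states.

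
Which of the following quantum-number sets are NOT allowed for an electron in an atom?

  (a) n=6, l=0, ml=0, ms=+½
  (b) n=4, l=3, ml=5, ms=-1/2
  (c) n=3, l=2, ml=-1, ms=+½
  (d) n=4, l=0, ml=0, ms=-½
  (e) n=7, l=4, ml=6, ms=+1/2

(b) has |ml| = 5 > l = 3, violating −l ≤ ml ≤ l.
(e) has |ml| = 6 > l = 4, violating −l ≤ ml ≤ l.
The remaining sets (a), (c), (d) satisfy all four rules.

(b) and (e)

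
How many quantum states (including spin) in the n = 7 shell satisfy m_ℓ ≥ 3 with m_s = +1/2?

10

Go through ℓ = 0, …, 6 (the values permitted for n = 7).
Contributions: ℓ=3 → 1; ℓ=4 → 2; ℓ=5 → 3; ℓ=6 → 4.
Orbitals: 1 + 2 + 3 + 4 = 10. With m_s fixed to a single value there is one state per orbital, giving 10 states.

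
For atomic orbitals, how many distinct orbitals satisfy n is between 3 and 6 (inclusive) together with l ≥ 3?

Per-shell orbital counts meeting the constraint:
n=4 → 7; n=5 → 16; n=6 → 27.
Total orbitals: 7 + 16 + 27 = 50.

50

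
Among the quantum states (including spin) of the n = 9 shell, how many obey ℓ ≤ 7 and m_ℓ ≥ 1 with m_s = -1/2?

28

With n = 9 the allowed ℓ are 0, 1, …, 8.
Contributions: ℓ=1 → 1; ℓ=2 → 2; ℓ=3 → 3; ℓ=4 → 4; ℓ=5 → 5; ℓ=6 → 6; ℓ=7 → 7.
Orbitals: 1 + 2 + 3 + 4 + 5 + 6 + 7 = 28. With m_s fixed to a single value there is one state per orbital, giving 28 states.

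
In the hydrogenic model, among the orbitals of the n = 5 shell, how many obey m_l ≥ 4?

For n = 5, l ranges over 0 … 4.
Per l-value: l=4 → 1.
Total orbitals: 1.

1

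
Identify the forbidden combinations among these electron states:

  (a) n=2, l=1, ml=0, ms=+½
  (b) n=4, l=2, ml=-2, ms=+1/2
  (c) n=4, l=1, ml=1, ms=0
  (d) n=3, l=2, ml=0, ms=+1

(c) has ms = 0, but an electron's spin must be ±1/2.
(d) has ms = +1, but an electron's spin must be ±1/2.
The remaining sets (a), (b) satisfy all four rules.

(c) and (d)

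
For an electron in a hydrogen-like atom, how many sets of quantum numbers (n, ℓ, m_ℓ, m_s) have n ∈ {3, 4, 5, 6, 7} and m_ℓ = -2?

30

Go shell by shell, enumerating (ℓ, m_ℓ) with m_ℓ = -2:
n=3 → 1; n=4 → 2; n=5 → 3; n=6 → 4; n=7 → 5.
Orbitals: 1 + 2 + 3 + 4 + 5 = 15. Including both spin states (m_s = ±1/2) gives 2 × 15 = 30 states.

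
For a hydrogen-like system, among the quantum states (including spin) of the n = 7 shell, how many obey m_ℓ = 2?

10

Orbitals with m_ℓ = 2, by ℓ: ℓ=2 → 1; ℓ=3 → 1; ℓ=4 → 1; ℓ=5 → 1; ℓ=6 → 1.
Orbitals: 1 + 1 + 1 + 1 + 1 = 5. Each orbital carries two spin states, so 5 × 2 = 10 states.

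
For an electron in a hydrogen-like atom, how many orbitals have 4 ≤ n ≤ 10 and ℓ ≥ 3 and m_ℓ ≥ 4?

Per-shell orbital counts meeting the constraint:
n=5 → 1; n=6 → 3; n=7 → 6; n=8 → 10; n=9 → 15; n=10 → 21.
Total orbitals: 1 + 3 + 6 + 10 + 15 + 21 = 56.

56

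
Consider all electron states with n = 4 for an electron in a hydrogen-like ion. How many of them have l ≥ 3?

Go through l = 0, …, 3 (the values permitted for n = 4).
The (l, ml) pairs meeting l ≥ 3 give: l=3 → 7.
Orbitals: 7. Each orbital carries two spin states, so 7 × 2 = 14 states.

14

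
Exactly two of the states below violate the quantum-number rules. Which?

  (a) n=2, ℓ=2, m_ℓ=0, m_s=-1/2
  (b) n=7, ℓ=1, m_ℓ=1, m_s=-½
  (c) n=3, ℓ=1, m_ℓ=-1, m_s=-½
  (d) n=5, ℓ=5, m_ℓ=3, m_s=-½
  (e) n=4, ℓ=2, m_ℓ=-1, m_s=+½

(a) and (d)

(a) has ℓ = 2 ≥ n = 2, violating 0 ≤ ℓ ≤ n−1.
(d) has ℓ = 5 ≥ n = 5, violating 0 ≤ ℓ ≤ n−1.
The remaining sets (b), (c), (e) satisfy all four rules.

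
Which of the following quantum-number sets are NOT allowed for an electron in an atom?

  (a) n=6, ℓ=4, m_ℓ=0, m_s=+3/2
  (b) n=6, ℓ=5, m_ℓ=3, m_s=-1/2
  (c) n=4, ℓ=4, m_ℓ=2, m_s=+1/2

(a) has m_s = +3/2, but an electron's spin must be ±1/2.
(c) has ℓ = 4 ≥ n = 4, violating 0 ≤ ℓ ≤ n−1.
The remaining set (b) satisfies all four rules.

(a) and (c)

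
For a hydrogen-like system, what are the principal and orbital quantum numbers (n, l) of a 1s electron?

The leading integer gives n = 1; the letter 's' means l = 0.

n = 1, l = 0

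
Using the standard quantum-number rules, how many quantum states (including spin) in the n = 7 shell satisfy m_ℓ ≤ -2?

30

For n = 7, ℓ ranges over 0 … 6.
Orbitals with m_ℓ ≤ -2, by ℓ: ℓ=2 → 1; ℓ=3 → 2; ℓ=4 → 3; ℓ=5 → 4; ℓ=6 → 5.
Orbitals: 1 + 2 + 3 + 4 + 5 = 15. Each orbital carries two spin states, so 15 × 2 = 30 states.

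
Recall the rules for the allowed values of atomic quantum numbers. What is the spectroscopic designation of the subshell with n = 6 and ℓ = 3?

6f

ℓ = 3 corresponds to the letter 'f', so the subshell is 6f.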